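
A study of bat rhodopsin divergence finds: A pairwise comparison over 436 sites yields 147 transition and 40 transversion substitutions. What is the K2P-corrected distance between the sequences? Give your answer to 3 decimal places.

0.777

P = 147/436 ≈ 0.337156 and Q = 40/436 ≈ 0.091743.
Under the Kimura two-parameter model, d = −½ ln(1 − 2P − Q) − ¼ ln(1 − 2Q).
1 − 2P − Q = 0.233945, giving −½ ln(0.233945) = 0.726335.
1 − 2Q = 0.816514, giving −¼ ln(0.816514) = 0.050678.
d = 0.726335 + 0.050678 = 0.777013.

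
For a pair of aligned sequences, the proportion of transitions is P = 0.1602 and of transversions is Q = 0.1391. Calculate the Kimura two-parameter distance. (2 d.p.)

Under the Kimura two-parameter model, d = −½ ln(1 − 2P − Q) − ¼ ln(1 − 2Q).
1 − 2P − Q = 0.5405, giving −½ ln(0.5405) = 0.307630.
1 − 2Q = 0.7218, giving −¼ ln(0.7218) = 0.081502.
d = 0.307630 + 0.081502 = 0.389132.

0.39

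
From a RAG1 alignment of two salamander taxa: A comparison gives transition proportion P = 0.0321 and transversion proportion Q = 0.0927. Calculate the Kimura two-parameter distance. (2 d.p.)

0.14

Under the Kimura two-parameter model, d = −½ ln(1 − 2P − Q) − ¼ ln(1 − 2Q).
1 − 2P − Q = 0.8431, giving −½ ln(0.8431) = 0.085335.
1 − 2Q = 0.8146, giving −¼ ln(0.8146) = 0.051265.
d = 0.085335 + 0.051265 = 0.136600.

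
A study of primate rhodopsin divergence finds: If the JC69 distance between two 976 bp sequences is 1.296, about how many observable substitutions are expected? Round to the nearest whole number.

Invert JC69: p = (3/4)(1 − e^(−4d/3)) = 0.75 × (1 − e^(-1.728)) = 0.75 × (1 − 0.177639) = 0.616771.
Expected differing sites = pL ≈ 0.616771 × 976 = 601.968496 ≈ 602.

602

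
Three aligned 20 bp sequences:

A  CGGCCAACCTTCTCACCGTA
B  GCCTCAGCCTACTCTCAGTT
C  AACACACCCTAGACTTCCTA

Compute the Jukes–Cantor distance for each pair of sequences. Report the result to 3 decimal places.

d(A,B) = 0.687, d(A,C) = 0.991, d(B,C) = 0.824

A–B: 9/20 sites differ → p = 0.45, d = −0.75 ln(1 − 0.6) = 0.687218 ≈ 0.687.
A–C: 11/20 sites differ → p = 0.55, d = −0.75 ln(1 − 0.733333) = 0.991316 ≈ 0.991.
B–C: 10/20 sites differ → p = 0.5, d = −0.75 ln(1 − 0.666667) = 0.823960 ≈ 0.824.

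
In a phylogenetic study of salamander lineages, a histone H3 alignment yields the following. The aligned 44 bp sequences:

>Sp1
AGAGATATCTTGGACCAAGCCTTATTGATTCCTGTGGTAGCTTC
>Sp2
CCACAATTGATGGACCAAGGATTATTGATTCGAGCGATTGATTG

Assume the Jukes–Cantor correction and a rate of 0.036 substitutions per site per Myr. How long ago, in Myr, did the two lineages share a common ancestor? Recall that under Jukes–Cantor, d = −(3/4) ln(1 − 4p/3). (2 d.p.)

The sequences differ at 16 of 44 sites, so p = 16/44 ≈ 0.363636.
d = −(3/4) ln(1 − 4p/3) = −0.75 ln(1 − 0.484848) = −0.75 ln(0.515152)
  = −0.75 × (-0.663293) = 0.497470 substitutions/site.
Under a molecular clock d = 2μt, so t = d/(2μ) = 0.497470 / (2 × 0.036) = 6.91 Myr.

6.91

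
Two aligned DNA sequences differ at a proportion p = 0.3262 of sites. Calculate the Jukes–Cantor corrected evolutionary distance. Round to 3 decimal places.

d = −(3/4) ln(1 − 4p/3) = −0.75 ln(1 − 0.434933) = −0.75 ln(0.565067)
  = −0.75 × (-0.570811) = 0.428108 substitutions/site.

0.428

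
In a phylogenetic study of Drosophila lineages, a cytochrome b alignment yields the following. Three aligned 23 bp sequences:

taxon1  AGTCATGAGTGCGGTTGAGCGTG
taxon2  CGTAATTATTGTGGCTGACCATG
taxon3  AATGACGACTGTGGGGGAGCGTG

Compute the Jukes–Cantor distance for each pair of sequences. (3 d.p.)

d(taxon1,taxon2) = 0.467, d(taxon1,taxon3) = 0.390, d(taxon2,taxon3) = 0.650

taxon1–taxon2: 8/23 sites differ → p ≈ 0.347826, d = −0.75 ln(1 − 0.463768) = 0.467391 ≈ 0.467.
taxon1–taxon3: 7/23 sites differ → p ≈ 0.304348, d = −0.75 ln(1 − 0.405797) = 0.390401 ≈ 0.390.
taxon2–taxon3: 10/23 sites differ → p ≈ 0.434783, d = −0.75 ln(1 − 0.579711) = 0.650110 ≈ 0.650.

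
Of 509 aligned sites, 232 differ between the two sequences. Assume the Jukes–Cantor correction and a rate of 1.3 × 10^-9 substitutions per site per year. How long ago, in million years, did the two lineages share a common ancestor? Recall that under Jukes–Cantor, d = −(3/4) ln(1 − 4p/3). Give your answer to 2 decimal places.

269.94

p = 232/509 ≈ 0.455796.
d = −(3/4) ln(1 − 4p/3) = −0.75 ln(1 − 0.607728) = −0.75 ln(0.392272)
  = −0.75 × (-0.935800) = 0.701850 substitutions/site.
Under a molecular clock d = 2μt, so t = d/(2μ) = 0.701850 / (2 × 1.3 × 10^-9) = 269.94 million years.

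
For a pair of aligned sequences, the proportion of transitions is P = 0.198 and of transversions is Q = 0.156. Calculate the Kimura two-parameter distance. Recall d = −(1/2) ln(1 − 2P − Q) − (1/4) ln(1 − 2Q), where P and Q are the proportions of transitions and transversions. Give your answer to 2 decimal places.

Under the Kimura two-parameter model, d = −½ ln(1 − 2P − Q) − ¼ ln(1 − 2Q).
1 − 2P − Q = 0.448, giving −½ ln(0.448) = 0.401481.
1 − 2Q = 0.688, giving −¼ ln(0.688) = 0.093492.
d = 0.401481 + 0.093492 = 0.494973.

0.49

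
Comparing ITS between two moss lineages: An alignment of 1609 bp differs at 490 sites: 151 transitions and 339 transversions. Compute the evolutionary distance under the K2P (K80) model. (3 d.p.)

0.391

P = 151/1609 ≈ 0.093847 and Q = 339/1609 ≈ 0.21069.
Under the Kimura two-parameter model, d = −½ ln(1 − 2P − Q) − ¼ ln(1 − 2Q).
1 − 2P − Q = 0.601616, giving −½ ln(0.601616) = 0.254068.
1 − 2Q = 0.57862, giving −¼ ln(0.57862) = 0.136777.
d = 0.254068 + 0.136777 = 0.390845.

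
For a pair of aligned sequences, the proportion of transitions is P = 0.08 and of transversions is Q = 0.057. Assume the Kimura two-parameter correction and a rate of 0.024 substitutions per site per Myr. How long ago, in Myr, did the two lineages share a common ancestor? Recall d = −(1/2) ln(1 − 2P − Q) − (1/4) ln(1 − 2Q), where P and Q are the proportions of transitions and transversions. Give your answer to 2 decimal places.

Under the Kimura two-parameter model, d = −½ ln(1 − 2P − Q) − ¼ ln(1 − 2Q).
1 − 2P − Q = 0.783, giving −½ ln(0.783) = 0.122311.
1 − 2Q = 0.886, giving −¼ ln(0.886) = 0.030260.
d = 0.122311 + 0.030260 = 0.152571.
Under a molecular clock d = 2μt, so t = d/(2μ) = 0.152571 / (2 × 0.024) = 3.18 Myr.

3.18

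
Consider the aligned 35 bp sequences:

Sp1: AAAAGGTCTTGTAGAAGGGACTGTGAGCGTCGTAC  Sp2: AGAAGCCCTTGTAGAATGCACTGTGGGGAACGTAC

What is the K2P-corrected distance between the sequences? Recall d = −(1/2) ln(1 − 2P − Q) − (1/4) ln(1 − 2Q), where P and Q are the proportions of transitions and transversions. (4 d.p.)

0.3163

Of 35 sites, 4 differences are transitions and 5 are transversions, so P = 4/35 ≈ 0.114286 and Q = 5/35 ≈ 0.142857.
Under the Kimura two-parameter model, d = −½ ln(1 − 2P − Q) − ¼ ln(1 − 2Q).
1 − 2P − Q = 0.628571, giving −½ ln(0.628571) = 0.232153.
1 − 2Q = 0.714286, giving −¼ ln(0.714286) = 0.084118.
d = 0.232153 + 0.084118 = 0.316271.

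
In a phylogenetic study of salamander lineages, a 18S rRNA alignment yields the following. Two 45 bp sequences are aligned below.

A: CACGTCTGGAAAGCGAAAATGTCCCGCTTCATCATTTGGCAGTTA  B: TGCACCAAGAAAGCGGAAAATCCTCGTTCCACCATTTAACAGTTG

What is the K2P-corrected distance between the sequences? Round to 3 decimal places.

0.620

Of 45 sites, 14 differences are transitions and 3 are transversions, so P = 14/45 ≈ 0.311111 and Q = 3/45 ≈ 0.066667.
Under the Kimura two-parameter model, d = −½ ln(1 − 2P − Q) − ¼ ln(1 − 2Q).
1 − 2P − Q = 0.311111, giving −½ ln(0.311111) = 0.583803.
1 − 2Q = 0.866666, giving −¼ ln(0.866666) = 0.035775.
d = 0.583803 + 0.035775 = 0.619578.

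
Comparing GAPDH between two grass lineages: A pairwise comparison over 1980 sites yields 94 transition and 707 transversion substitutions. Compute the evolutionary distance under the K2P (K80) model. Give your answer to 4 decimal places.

0.6138

P = 94/1980 ≈ 0.047475 and Q = 707/1980 ≈ 0.357071.
Under the Kimura two-parameter model, d = −½ ln(1 − 2P − Q) − ¼ ln(1 − 2Q).
1 − 2P − Q = 0.547979, giving −½ ln(0.547979) = 0.300759.
1 − 2Q = 0.285858, giving −¼ ln(0.285858) = 0.313065.
d = 0.300759 + 0.313065 = 0.613824.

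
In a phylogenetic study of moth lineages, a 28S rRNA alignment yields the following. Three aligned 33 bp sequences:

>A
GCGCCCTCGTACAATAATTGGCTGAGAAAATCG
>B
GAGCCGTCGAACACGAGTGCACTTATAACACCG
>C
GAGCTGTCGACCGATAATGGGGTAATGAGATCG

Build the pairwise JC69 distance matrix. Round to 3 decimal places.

d(A,B) = 0.559, d(A,C) = 0.497, d(B,C) = 0.559

A–B: 13/33 sites differ → p ≈ 0.393939, d = −0.75 ln(1 − 0.525252) = 0.558728 ≈ 0.559.
A–C: 12/33 sites differ → p ≈ 0.363636, d = −0.75 ln(1 − 0.484848) = 0.497470 ≈ 0.497.
B–C: 13/33 sites differ → p ≈ 0.393939, d = −0.75 ln(1 − 0.525252) = 0.558728 ≈ 0.559.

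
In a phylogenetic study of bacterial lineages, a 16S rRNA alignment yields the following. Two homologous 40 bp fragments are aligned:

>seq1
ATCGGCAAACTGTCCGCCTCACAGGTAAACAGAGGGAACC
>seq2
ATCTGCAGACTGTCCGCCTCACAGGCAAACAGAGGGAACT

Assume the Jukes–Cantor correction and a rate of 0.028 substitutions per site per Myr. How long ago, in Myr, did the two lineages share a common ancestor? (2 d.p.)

The sequences differ at 4 of 40 sites (4, 8, 26, 40), so p = 4/40 = 0.1.
d = −(3/4) ln(1 − 4p/3) = −0.75 ln(1 − 0.133333) = −0.75 ln(0.866667)
  = −0.75 × (-0.143100) = 0.107325 substitutions/site.
Under a molecular clock d = 2μt, so t = d/(2μ) = 0.107325 / (2 × 0.028) = 1.92 Myr.

1.92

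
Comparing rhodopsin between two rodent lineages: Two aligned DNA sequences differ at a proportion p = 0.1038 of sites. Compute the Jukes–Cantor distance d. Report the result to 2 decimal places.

0.11

d = −(3/4) ln(1 − 4p/3) = −0.75 ln(1 − 0.1384) = −0.75 ln(0.8616)
  = −0.75 × (-0.148964) = 0.111723 substitutions/site.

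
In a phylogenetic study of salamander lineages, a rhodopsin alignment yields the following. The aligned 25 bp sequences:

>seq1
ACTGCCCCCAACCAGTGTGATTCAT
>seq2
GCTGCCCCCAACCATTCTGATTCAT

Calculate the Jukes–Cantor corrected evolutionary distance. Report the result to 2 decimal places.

The sequences differ at 3 of 25 sites (1, 15, 17), so p = 3/25 = 0.12.
d = −(3/4) ln(1 − 4p/3) = −0.75 ln(1 − 0.16) = −0.75 ln(0.84)
  = −0.75 × (-0.174353) = 0.130765 substitutions/site.

0.13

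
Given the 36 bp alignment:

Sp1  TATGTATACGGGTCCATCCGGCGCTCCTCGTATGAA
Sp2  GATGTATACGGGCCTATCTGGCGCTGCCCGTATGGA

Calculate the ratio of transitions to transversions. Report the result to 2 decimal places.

2.50

Transitions are A↔G and C↔T; transversions are all other mismatches.
Transitions: 5. Transversions: 2.
R = 5/2 = 2.50.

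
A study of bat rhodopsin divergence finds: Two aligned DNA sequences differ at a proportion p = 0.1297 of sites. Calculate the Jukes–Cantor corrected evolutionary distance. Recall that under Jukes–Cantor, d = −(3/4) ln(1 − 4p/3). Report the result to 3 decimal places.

0.142

d = −(3/4) ln(1 − 4p/3) = −0.75 ln(1 − 0.172933) = −0.75 ln(0.827067)
  = −0.75 × (-0.189870) = 0.142403 substitutions/site.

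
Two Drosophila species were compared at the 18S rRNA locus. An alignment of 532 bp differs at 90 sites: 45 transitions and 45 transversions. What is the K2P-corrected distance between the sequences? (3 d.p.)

P = 45/532 ≈ 0.084586 and Q = 45/532 ≈ 0.084586.
Under the Kimura two-parameter model, d = −½ ln(1 − 2P − Q) − ¼ ln(1 − 2Q).
1 − 2P − Q = 0.746242, giving −½ ln(0.746242) = 0.146353.
1 − 2Q = 0.830828, giving −¼ ln(0.830828) = 0.046333.
d = 0.146353 + 0.046333 = 0.192686.

0.193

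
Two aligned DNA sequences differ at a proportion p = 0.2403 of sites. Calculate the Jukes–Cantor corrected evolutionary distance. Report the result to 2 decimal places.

0.29

d = −(3/4) ln(1 − 4p/3) = −0.75 ln(1 − 0.3204) = −0.75 ln(0.6796)
  = −0.75 × (-0.386251) = 0.289688 substitutions/site.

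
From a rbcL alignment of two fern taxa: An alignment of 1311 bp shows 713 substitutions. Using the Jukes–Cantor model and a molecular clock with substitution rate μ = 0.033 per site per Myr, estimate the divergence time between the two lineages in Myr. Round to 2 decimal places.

14.68

p = 713/1311 ≈ 0.54386.
d = −(3/4) ln(1 − 4p/3) = −0.75 ln(1 − 0.725147) = −0.75 ln(0.274853)
  = −0.75 × (-1.291519) = 0.968639 substitutions/site.
Under a molecular clock d = 2μt, so t = d/(2μ) = 0.968639 / (2 × 0.033) = 14.68 Myr.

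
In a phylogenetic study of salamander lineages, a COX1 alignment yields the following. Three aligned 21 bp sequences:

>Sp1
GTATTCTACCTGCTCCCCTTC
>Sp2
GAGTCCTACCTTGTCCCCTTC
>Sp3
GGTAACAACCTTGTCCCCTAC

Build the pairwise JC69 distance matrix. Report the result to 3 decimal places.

Sp1–Sp2: 5/21 sites differ → p ≈ 0.238095, d = −0.75 ln(1 − 0.31746) = 0.286451 ≈ 0.286.
Sp1–Sp3: 8/21 sites differ → p ≈ 0.380952, d = −0.75 ln(1 − 0.507936) = 0.531860 ≈ 0.532.
Sp2–Sp3: 6/21 sites differ → p ≈ 0.285714, d = −0.75 ln(1 − 0.380952) = 0.359679 ≈ 0.360.

d(Sp1,Sp2) = 0.286, d(Sp1,Sp3) = 0.532, d(Sp2,Sp3) = 0.360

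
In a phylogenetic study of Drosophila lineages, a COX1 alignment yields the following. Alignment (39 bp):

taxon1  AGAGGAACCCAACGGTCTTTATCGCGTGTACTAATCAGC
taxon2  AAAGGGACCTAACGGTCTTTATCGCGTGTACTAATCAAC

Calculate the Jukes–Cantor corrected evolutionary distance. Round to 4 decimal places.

The sequences differ at 4 of 39 sites (2, 6, 10, 38), so p = 4/39 ≈ 0.102564.
d = −(3/4) ln(1 − 4p/3) = −0.75 ln(1 − 0.136752) = −0.75 ln(0.863248)
  = −0.75 × (-0.147053) = 0.110290 substitutions/site.

0.1103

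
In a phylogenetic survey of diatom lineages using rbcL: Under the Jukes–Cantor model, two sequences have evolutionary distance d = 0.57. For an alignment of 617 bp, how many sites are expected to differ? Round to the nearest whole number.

246

Invert JC69: p = (3/4)(1 − e^(−4d/3)) = 0.75 × (1 − e^(-0.76)) = 0.75 × (1 − 0.467666) = 0.399251.
Expected differing sites = pL ≈ 0.399251 × 617 = 246.337867 ≈ 246.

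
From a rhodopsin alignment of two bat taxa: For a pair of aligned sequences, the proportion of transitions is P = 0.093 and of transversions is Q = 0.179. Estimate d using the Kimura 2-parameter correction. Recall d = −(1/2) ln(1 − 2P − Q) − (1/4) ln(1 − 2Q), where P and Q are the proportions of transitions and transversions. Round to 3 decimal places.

0.338

Under the Kimura two-parameter model, d = −½ ln(1 − 2P − Q) − ¼ ln(1 − 2Q).
1 − 2P − Q = 0.635, giving −½ ln(0.635) = 0.227065.
1 − 2Q = 0.642, giving −¼ ln(0.642) = 0.110792.
d = 0.227065 + 0.110792 = 0.337857.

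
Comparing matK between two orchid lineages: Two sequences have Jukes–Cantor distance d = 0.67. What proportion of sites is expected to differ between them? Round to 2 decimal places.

0.44

p = (3/4)(1 − e^(−4d/3)) = 0.75 × (1 − e^(-0.893333)) = 0.75 × (1 − 0.409289) = 0.443033.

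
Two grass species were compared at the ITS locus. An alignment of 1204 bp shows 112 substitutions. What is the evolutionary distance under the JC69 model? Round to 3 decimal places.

0.099

p = 112/1204 ≈ 0.093023.
d = −(3/4) ln(1 − 4p/3) = −0.75 ln(1 − 0.124031) = −0.75 ln(0.875969)
  = −0.75 × (-0.132425) = 0.099319 substitutions/site.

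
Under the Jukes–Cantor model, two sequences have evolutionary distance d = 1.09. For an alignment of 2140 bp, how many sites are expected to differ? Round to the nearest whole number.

1230

Invert JC69: p = (3/4)(1 − e^(−4d/3)) = 0.75 × (1 − e^(-1.453333)) = 0.75 × (1 − 0.233790) = 0.574658.
Expected differing sites = pL ≈ 0.574658 × 2140 = 1229.76812 ≈ 1230.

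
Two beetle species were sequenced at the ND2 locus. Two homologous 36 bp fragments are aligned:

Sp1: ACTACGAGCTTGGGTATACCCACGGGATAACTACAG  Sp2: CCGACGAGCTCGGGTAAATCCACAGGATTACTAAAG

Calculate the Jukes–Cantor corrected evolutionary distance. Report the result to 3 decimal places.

0.264

The sequences differ at 8 of 36 sites (1, 3, 11, 17, 19, 24, 29, 34), so p = 8/36 ≈ 0.222222.
d = −(3/4) ln(1 − 4p/3) = −0.75 ln(1 − 0.296296) = −0.75 ln(0.703704)
  = −0.75 × (-0.351397) = 0.263548 substitutions/site.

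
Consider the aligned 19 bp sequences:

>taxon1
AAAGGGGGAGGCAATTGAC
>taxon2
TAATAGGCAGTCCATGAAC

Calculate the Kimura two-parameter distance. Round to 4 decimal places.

0.6232

Of 19 sites, 2 differences are transitions and 6 are transversions, so P = 2/19 ≈ 0.105263 and Q = 6/19 ≈ 0.315789.
Under the Kimura two-parameter model, d = −½ ln(1 − 2P − Q) − ¼ ln(1 − 2Q).
1 − 2P − Q = 0.473685, giving −½ ln(0.473685) = 0.373606.
1 − 2Q = 0.368422, giving −¼ ln(0.368422) = 0.249632.
d = 0.373606 + 0.249632 = 0.623238.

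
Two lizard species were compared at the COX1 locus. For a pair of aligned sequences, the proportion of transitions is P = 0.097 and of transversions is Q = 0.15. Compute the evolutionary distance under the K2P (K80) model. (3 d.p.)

Under the Kimura two-parameter model, d = −½ ln(1 − 2P − Q) − ¼ ln(1 − 2Q).
1 − 2P − Q = 0.656, giving −½ ln(0.656) = 0.210797.
1 − 2Q = 0.7, giving −¼ ln(0.7) = 0.089169.
d = 0.210797 + 0.089169 = 0.299966.

0.300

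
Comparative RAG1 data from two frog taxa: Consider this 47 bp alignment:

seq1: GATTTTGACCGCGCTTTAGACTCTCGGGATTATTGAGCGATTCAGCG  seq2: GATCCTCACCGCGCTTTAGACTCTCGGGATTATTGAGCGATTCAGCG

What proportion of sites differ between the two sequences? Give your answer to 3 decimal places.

The sequences differ at 3 of 47 positions (sites 4, 5, 7).
p = 3/47 = 0.063829… ≈ 0.064 (to 3 d.p.).

0.064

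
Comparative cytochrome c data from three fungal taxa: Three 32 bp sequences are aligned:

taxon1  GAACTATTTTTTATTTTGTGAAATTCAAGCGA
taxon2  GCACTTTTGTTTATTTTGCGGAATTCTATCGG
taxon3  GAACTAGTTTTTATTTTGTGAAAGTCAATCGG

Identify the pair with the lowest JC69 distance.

taxon1–taxon2: 8/32 differ, p = 0.250, d = 0.304.
taxon1–taxon3: 4/32 differ, p = 0.125, d = 0.137.
taxon2–taxon3: 8/32 differ, p = 0.250, d = 0.304.
The smallest distance is between taxon1 and taxon3.

taxon1 and taxon3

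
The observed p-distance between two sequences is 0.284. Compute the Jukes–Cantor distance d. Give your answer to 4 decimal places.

d = −(3/4) ln(1 − 4p/3) = −0.75 ln(1 − 0.378667) = −0.75 ln(0.621333)
  = −0.75 × (-0.475888) = 0.356916 substitutions/site.

0.3569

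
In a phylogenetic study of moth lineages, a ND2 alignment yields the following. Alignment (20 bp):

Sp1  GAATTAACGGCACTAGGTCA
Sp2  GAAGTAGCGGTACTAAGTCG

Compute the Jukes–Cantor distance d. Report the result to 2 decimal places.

0.30

The sequences differ at 5 of 20 sites (4, 7, 11, 16, 20), so p = 5/20 = 0.25.
d = −(3/4) ln(1 − 4p/3) = −0.75 ln(1 − 0.333333) = −0.75 ln(0.666667)
  = −0.75 × (-0.405465) = 0.304099 substitutions/site.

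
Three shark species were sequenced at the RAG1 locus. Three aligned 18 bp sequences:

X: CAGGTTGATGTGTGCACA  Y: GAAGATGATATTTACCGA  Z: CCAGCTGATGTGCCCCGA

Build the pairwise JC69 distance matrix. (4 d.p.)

d(X,Y) = 0.6735, d(X,Z) = 0.5482, d(Y,Z) = 0.5482

X–Y: 8/18 sites differ → p ≈ 0.444444, d = −0.75 ln(1 − 0.592592) = 0.673455 ≈ 0.6735.
X–Z: 7/18 sites differ → p ≈ 0.388889, d = −0.75 ln(1 − 0.518519) = 0.548166 ≈ 0.5482.
Y–Z: 7/18 sites differ → p ≈ 0.388889, d = −0.75 ln(1 − 0.518519) = 0.548166 ≈ 0.5482.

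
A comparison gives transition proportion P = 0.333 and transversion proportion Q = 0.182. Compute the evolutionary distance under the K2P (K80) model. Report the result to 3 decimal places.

1.055

Under the Kimura two-parameter model, d = −½ ln(1 − 2P − Q) − ¼ ln(1 − 2Q).
1 − 2P − Q = 0.152, giving −½ ln(0.152) = 0.941937.
1 − 2Q = 0.636, giving −¼ ln(0.636) = 0.113139.
d = 0.941937 + 0.113139 = 1.055076.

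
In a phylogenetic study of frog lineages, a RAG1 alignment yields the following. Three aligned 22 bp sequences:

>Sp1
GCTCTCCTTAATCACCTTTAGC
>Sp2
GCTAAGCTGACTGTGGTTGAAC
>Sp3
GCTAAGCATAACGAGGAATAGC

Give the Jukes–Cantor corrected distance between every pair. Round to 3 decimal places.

Sp1–Sp2: 11/22 sites differ → p = 0.5, d = −0.75 ln(1 − 0.666667) = 0.823960 ≈ 0.824.
Sp1–Sp3: 10/22 sites differ → p ≈ 0.454545, d = −0.75 ln(1 − 0.60606) = 0.698667 ≈ 0.699.
Sp2–Sp3: 9/22 sites differ → p ≈ 0.409091, d = −0.75 ln(1 − 0.545455) = 0.591344 ≈ 0.591.

d(Sp1,Sp2) = 0.824, d(Sp1,Sp3) = 0.699, d(Sp2,Sp3) = 0.591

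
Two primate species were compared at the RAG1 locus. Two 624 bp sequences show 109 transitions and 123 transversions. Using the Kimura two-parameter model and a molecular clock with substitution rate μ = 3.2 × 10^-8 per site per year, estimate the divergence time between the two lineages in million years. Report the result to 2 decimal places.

8.14

P = 109/624 ≈ 0.174679 and Q = 123/624 ≈ 0.197115.
Under the Kimura two-parameter model, d = −½ ln(1 − 2P − Q) − ¼ ln(1 − 2Q).
1 − 2P − Q = 0.453527, giving −½ ln(0.453527) = 0.395350.
1 − 2Q = 0.60577, giving −¼ ln(0.60577) = 0.125314.
d = 0.395350 + 0.125314 = 0.520664.
Under a molecular clock d = 2μt, so t = d/(2μ) = 0.520664 / (2 × 3.2 × 10^-8) = 8.14 million years.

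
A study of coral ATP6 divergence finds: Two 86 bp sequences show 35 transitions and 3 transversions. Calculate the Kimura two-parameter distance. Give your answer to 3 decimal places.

0.963

P = 35/86 ≈ 0.406977 and Q = 3/86 ≈ 0.034884.
Under the Kimura two-parameter model, d = −½ ln(1 − 2P − Q) − ¼ ln(1 − 2Q).
1 − 2P − Q = 0.151162, giving −½ ln(0.151162) = 0.944702.
1 − 2Q = 0.930232, giving −¼ ln(0.930232) = 0.018080.
d = 0.944702 + 0.018080 = 0.962782.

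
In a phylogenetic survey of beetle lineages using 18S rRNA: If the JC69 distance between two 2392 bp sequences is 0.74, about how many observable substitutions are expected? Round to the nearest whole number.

1125

Invert JC69: p = (3/4)(1 − e^(−4d/3)) = 0.75 × (1 − e^(-0.986667)) = 0.75 × (1 − 0.372817) = 0.470387.
Expected differing sites = pL ≈ 0.470387 × 2392 = 1125.165704 ≈ 1125.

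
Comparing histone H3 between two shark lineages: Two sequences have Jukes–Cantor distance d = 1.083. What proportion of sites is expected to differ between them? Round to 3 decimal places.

0.573

p = (3/4)(1 − e^(−4d/3)) = 0.75 × (1 − e^(-1.444)) = 0.75 × (1 − 0.235982) = 0.573014.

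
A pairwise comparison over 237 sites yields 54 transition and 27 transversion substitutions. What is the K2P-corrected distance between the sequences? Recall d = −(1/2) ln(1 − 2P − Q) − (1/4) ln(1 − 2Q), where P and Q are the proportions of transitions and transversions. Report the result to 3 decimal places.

P = 54/237 ≈ 0.227848 and Q = 27/237 ≈ 0.113924.
Under the Kimura two-parameter model, d = −½ ln(1 − 2P − Q) − ¼ ln(1 − 2Q).
1 − 2P − Q = 0.43038, giving −½ ln(0.43038) = 0.421543.
1 − 2Q = 0.772152, giving −¼ ln(0.772152) = 0.064643.
d = 0.421543 + 0.064643 = 0.486186.

0.486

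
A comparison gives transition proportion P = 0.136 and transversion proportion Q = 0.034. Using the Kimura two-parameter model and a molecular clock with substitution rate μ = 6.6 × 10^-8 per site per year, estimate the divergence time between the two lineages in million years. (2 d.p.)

Under the Kimura two-parameter model, d = −½ ln(1 − 2P − Q) − ¼ ln(1 − 2Q).
1 − 2P − Q = 0.694, giving −½ ln(0.694) = 0.182642.
1 − 2Q = 0.932, giving −¼ ln(0.932) = 0.017606.
d = 0.182642 + 0.017606 = 0.200248.
Under a molecular clock d = 2μt, so t = d/(2μ) = 0.200248 / (2 × 6.6 × 10^-8) = 1.52 million years.

1.52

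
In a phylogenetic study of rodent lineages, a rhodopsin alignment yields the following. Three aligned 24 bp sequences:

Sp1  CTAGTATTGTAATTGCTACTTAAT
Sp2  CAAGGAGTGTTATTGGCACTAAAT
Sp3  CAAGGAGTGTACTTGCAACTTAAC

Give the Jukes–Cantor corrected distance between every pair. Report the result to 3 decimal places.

Sp1–Sp2: 7/24 sites differ → p ≈ 0.291667, d = −0.75 ln(1 − 0.388889) = 0.369358 ≈ 0.369.
Sp1–Sp3: 6/24 sites differ → p = 0.25, d = −0.75 ln(1 − 0.333333) = 0.304098 ≈ 0.304.
Sp2–Sp3: 6/24 sites differ → p = 0.25, d = −0.75 ln(1 − 0.333333) = 0.304098 ≈ 0.304.

d(Sp1,Sp2) = 0.369, d(Sp1,Sp3) = 0.304, d(Sp2,Sp3) = 0.304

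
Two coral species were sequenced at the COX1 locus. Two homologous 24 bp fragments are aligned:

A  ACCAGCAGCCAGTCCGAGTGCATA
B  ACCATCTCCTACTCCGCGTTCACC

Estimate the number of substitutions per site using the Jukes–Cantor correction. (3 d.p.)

The sequences differ at 9 of 24 sites (5, 7, 8, 10, 12, 17, 20, 23, 24), so p = 9/24 = 0.375.
d = −(3/4) ln(1 − 4p/3) = −0.75 ln(1 − 0.5) = −0.75 ln(0.5)
  = −0.75 × (-0.693147) = 0.519860 substitutions/site.

0.520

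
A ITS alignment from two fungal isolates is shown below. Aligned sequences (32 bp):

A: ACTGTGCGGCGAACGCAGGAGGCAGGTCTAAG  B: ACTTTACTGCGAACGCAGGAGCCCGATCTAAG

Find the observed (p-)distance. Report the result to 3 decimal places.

The sequences differ at 6 of 32 positions (sites 4, 6, 8, 22, 24, 26).
p = 6/32 = 0.1875 ≈ 0.188 (to 3 d.p.).

0.188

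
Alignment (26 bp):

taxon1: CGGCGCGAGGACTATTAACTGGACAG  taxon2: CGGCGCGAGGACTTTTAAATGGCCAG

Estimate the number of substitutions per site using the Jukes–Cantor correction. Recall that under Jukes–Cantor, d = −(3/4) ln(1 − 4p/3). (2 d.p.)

The sequences differ at 3 of 26 sites (14, 19, 23), so p = 3/26 ≈ 0.115385.
d = −(3/4) ln(1 − 4p/3) = −0.75 ln(1 − 0.153847) = −0.75 ln(0.846153)
  = −0.75 × (-0.167055) = 0.125291 substitutions/site.

0.13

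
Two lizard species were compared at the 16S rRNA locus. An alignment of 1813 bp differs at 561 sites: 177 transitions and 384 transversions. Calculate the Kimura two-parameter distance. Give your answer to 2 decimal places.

0.40

P = 177/1813 ≈ 0.097628 and Q = 384/1813 ≈ 0.211804.
Under the Kimura two-parameter model, d = −½ ln(1 − 2P − Q) − ¼ ln(1 − 2Q).
1 − 2P − Q = 0.59294, giving −½ ln(0.59294) = 0.261331.
1 − 2Q = 0.576392, giving −¼ ln(0.576392) = 0.137742.
d = 0.261331 + 0.137742 = 0.399073.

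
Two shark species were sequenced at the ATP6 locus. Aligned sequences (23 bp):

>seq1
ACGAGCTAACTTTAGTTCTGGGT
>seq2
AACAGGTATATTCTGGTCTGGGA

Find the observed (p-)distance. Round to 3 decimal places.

The sequences differ at 9 of 23 positions (sites 2, 3, 6, 9, 10, 13, 14, 16, 23).
p = 9/23 = 0.391304… ≈ 0.391 (to 3 d.p.).

0.391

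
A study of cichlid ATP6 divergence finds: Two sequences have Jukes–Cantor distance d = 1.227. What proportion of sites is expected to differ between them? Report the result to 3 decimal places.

0.604

p = (3/4)(1 − e^(−4d/3)) = 0.75 × (1 − e^(-1.636)) = 0.75 × (1 − 0.194758) = 0.603932.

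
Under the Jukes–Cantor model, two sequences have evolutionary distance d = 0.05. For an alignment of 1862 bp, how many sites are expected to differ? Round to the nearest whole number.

90

Invert JC69: p = (3/4)(1 − e^(−4d/3)) = 0.75 × (1 − e^(-0.066667)) = 0.75 × (1 − 0.935507) = 0.048370.
Expected differing sites = pL ≈ 0.048370 × 1862 = 90.06494 ≈ 90.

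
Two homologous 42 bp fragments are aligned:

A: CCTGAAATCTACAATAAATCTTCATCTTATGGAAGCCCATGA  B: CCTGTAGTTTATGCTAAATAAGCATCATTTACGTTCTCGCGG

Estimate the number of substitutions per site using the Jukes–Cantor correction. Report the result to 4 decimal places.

The sequences differ at 20 of 42 sites, so p = 20/42 ≈ 0.47619.
d = −(3/4) ln(1 − 4p/3) = −0.75 ln(1 − 0.63492) = −0.75 ln(0.36508)
  = −0.75 × (-1.007639) = 0.755729 substitutions/site.

0.7557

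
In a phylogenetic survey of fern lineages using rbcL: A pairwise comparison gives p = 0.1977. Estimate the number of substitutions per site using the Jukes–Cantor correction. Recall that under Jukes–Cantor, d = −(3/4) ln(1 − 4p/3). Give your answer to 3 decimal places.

d = −(3/4) ln(1 − 4p/3) = −0.75 ln(1 − 0.2636) = −0.75 ln(0.7364)
  = −0.75 × (-0.305982) = 0.229487 substitutions/site.

0.229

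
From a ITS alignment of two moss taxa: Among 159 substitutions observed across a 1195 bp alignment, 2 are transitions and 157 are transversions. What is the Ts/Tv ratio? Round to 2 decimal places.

R = 2/157 = 0.012738… ≈ 0.01 (to 2 d.p.).

0.01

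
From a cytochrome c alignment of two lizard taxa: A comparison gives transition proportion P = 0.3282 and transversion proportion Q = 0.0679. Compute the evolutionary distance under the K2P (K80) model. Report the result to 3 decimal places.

0.681

Under the Kimura two-parameter model, d = −½ ln(1 − 2P − Q) − ¼ ln(1 − 2Q).
1 − 2P − Q = 0.2757, giving −½ ln(0.2757) = 0.644221.
1 − 2Q = 0.8642, giving −¼ ln(0.8642) = 0.036488.
d = 0.644221 + 0.036488 = 0.680709.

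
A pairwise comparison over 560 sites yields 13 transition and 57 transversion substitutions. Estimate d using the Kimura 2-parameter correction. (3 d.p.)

P = 13/560 ≈ 0.023214 and Q = 57/560 ≈ 0.101786.
Under the Kimura two-parameter model, d = −½ ln(1 − 2P − Q) − ¼ ln(1 − 2Q).
1 − 2P − Q = 0.851786, giving −½ ln(0.851786) = 0.080210.
1 − 2Q = 0.796428, giving −¼ ln(0.796428) = 0.056905.
d = 0.080210 + 0.056905 = 0.137115.

0.137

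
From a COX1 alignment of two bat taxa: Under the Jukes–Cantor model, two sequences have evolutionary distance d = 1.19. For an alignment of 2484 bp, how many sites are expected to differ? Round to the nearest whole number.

1482

Invert JC69: p = (3/4)(1 − e^(−4d/3)) = 0.75 × (1 − e^(-1.586667)) = 0.75 × (1 − 0.204606) = 0.596546.
Expected differing sites = pL ≈ 0.596546 × 2484 = 1481.820264 ≈ 1482.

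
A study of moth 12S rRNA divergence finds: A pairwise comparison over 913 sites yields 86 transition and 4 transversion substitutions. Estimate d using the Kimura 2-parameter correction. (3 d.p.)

P = 86/913 ≈ 0.094195 and Q = 4/913 ≈ 0.004381.
Under the Kimura two-parameter model, d = −½ ln(1 − 2P − Q) − ¼ ln(1 − 2Q).
1 − 2P − Q = 0.807229, giving −½ ln(0.807229) = 0.107074.
1 − 2Q = 0.991238, giving −¼ ln(0.991238) = 0.002200.
d = 0.107074 + 0.002200 = 0.109274.

0.109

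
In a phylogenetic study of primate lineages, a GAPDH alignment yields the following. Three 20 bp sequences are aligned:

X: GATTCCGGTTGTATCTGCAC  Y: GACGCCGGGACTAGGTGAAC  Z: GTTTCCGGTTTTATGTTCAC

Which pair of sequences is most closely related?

X–Y: 8/20 differ, p = 0.400, d = 0.572.
X–Z: 4/20 differ, p = 0.200, d = 0.233.
Y–Z: 9/20 differ, p = 0.450, d = 0.687.
The smallest distance is between X and Z.

X and Z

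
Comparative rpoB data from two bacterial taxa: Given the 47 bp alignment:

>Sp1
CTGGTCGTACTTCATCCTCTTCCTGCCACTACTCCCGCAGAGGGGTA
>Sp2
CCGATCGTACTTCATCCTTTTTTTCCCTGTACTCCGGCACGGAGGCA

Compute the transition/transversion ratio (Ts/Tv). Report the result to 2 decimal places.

Transitions are A↔G and C↔T; transversions are all other mismatches.
Transitions: 8. Transversions: 5.
R = 8/5 = 1.60.

1.60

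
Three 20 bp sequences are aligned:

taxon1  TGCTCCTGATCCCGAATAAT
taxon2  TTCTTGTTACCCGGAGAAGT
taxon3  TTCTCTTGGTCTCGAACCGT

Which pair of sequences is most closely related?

taxon1–taxon2: 9/20 differ, p = 0.450, d = 0.687.
taxon1–taxon3: 7/20 differ, p = 0.350, d = 0.471.
taxon2–taxon3: 10/20 differ, p = 0.500, d = 0.824.
The smallest distance is between taxon1 and taxon3.

taxon1 and taxon3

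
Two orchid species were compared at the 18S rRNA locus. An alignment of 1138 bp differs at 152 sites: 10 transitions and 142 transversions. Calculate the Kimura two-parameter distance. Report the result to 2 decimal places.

P = 10/1138 ≈ 0.008787 and Q = 142/1138 ≈ 0.12478.
Under the Kimura two-parameter model, d = −½ ln(1 − 2P − Q) − ¼ ln(1 − 2Q).
1 − 2P − Q = 0.857646, giving −½ ln(0.857646) = 0.076782.
1 − 2Q = 0.75044, giving −¼ ln(0.75044) = 0.071774.
d = 0.076782 + 0.071774 = 0.148556.

0.15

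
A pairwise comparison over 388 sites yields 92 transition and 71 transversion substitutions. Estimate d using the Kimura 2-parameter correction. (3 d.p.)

P = 92/388 ≈ 0.237113 and Q = 71/388 ≈ 0.18299.
Under the Kimura two-parameter model, d = −½ ln(1 − 2P − Q) − ¼ ln(1 − 2Q).
1 − 2P − Q = 0.342784, giving −½ ln(0.342784) = 0.535327.
1 − 2Q = 0.63402, giving −¼ ln(0.63402) = 0.113919.
d = 0.535327 + 0.113919 = 0.649246.

0.649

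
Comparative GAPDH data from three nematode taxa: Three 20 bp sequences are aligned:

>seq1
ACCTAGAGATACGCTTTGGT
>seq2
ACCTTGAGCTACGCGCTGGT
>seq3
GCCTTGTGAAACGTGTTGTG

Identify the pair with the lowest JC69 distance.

seq1–seq2: 4/20 differ, p = 0.200, d = 0.233.
seq1–seq3: 8/20 differ, p = 0.400, d = 0.572.
seq2–seq3: 8/20 differ, p = 0.400, d = 0.572.
The smallest distance is between seq1 and seq2.

seq1 and seq2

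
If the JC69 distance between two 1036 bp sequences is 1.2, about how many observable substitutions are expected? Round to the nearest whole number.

Invert JC69: p = (3/4)(1 − e^(−4d/3)) = 0.75 × (1 − e^(-1.6)) = 0.75 × (1 − 0.201897) = 0.598577.
Expected differing sites = pL ≈ 0.598577 × 1036 = 620.125772 ≈ 620.

620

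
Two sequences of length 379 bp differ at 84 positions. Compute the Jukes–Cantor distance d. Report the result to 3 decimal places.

0.263

p = 84/379 ≈ 0.221636.
d = −(3/4) ln(1 − 4p/3) = −0.75 ln(1 − 0.295515) = −0.75 ln(0.704485)
  = −0.75 × (-0.350288) = 0.262716 substitutions/site.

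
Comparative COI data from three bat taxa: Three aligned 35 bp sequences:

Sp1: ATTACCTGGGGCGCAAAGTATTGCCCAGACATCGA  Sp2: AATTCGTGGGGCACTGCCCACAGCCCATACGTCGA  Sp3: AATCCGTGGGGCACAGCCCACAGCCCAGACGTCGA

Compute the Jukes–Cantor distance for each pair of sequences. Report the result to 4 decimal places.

Sp1–Sp2: 13/35 sites differ → p ≈ 0.371429, d = −0.75 ln(1 − 0.495239) = 0.512753 ≈ 0.5128.
Sp1–Sp3: 11/35 sites differ → p ≈ 0.314286, d = −0.75 ln(1 − 0.419048) = 0.407315 ≈ 0.4073.
Sp2–Sp3: 3/35 sites differ → p ≈ 0.085714, d = −0.75 ln(1 − 0.114285) = 0.091020 ≈ 0.0910.

d(Sp1,Sp2) = 0.5128, d(Sp1,Sp3) = 0.4073, d(Sp2,Sp3) = 0.0910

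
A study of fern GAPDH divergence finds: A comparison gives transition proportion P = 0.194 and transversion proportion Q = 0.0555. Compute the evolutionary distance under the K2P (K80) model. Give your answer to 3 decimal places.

Under the Kimura two-parameter model, d = −½ ln(1 − 2P − Q) − ¼ ln(1 − 2Q).
1 − 2P − Q = 0.5565, giving −½ ln(0.5565) = 0.293044.
1 − 2Q = 0.889, giving −¼ ln(0.889) = 0.029415.
d = 0.293044 + 0.029415 = 0.322459.

0.322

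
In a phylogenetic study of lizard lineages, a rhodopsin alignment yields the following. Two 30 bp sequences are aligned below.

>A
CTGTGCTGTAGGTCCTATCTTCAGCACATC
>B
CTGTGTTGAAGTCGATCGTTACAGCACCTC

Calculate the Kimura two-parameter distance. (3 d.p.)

0.505

Of 30 sites, 3 differences are transitions and 8 are transversions, so P = 3/30 = 0.1 and Q = 8/30 ≈ 0.266667.
Under the Kimura two-parameter model, d = −½ ln(1 − 2P − Q) − ¼ ln(1 − 2Q).
1 − 2P − Q = 0.533333, giving −½ ln(0.533333) = 0.314305.
1 − 2Q = 0.466666, giving −¼ ln(0.466666) = 0.190535.
d = 0.314305 + 0.190535 = 0.504840.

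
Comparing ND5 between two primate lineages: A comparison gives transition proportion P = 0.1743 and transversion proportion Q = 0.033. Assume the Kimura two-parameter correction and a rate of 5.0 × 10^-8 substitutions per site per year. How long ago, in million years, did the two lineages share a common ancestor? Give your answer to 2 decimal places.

2.57

Under the Kimura two-parameter model, d = −½ ln(1 − 2P − Q) − ¼ ln(1 − 2Q).
1 − 2P − Q = 0.6184, giving −½ ln(0.6184) = 0.240310.
1 − 2Q = 0.934, giving −¼ ln(0.934) = 0.017070.
d = 0.240310 + 0.017070 = 0.257380.
Under a molecular clock d = 2μt, so t = d/(2μ) = 0.257380 / (2 × 5.0 × 10^-8) = 2.57 million years.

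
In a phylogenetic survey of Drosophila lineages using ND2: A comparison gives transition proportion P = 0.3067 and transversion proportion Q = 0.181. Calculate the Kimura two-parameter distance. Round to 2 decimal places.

Under the Kimura two-parameter model, d = −½ ln(1 − 2P − Q) − ¼ ln(1 − 2Q).
1 − 2P − Q = 0.2056, giving −½ ln(0.2056) = 0.790911.
1 − 2Q = 0.638, giving −¼ ln(0.638) = 0.112354.
d = 0.790911 + 0.112354 = 0.903265.

0.90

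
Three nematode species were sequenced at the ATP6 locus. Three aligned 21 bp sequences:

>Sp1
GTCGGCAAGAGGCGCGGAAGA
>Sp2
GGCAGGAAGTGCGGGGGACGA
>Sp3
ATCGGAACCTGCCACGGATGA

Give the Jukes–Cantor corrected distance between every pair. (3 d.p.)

Sp1–Sp2: 8/21 sites differ → p ≈ 0.380952, d = −0.75 ln(1 − 0.507936) = 0.531860 ≈ 0.532.
Sp1–Sp3: 8/21 sites differ → p ≈ 0.380952, d = −0.75 ln(1 − 0.507936) = 0.531860 ≈ 0.532.
Sp2–Sp3: 10/21 sites differ → p ≈ 0.47619, d = −0.75 ln(1 − 0.63492) = 0.755729 ≈ 0.756.

d(Sp1,Sp2) = 0.532, d(Sp1,Sp3) = 0.532, d(Sp2,Sp3) = 0.756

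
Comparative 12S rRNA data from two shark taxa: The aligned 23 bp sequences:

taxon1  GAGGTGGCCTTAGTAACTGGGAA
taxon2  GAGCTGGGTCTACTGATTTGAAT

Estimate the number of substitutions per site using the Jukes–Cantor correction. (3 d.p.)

0.650

The sequences differ at 10 of 23 sites (4, 8, 9, 10, 13, 15, 17, 19, 21, 23), so p = 10/23 ≈ 0.434783.
d = −(3/4) ln(1 − 4p/3) = −0.75 ln(1 − 0.579711) = −0.75 ln(0.420289)
  = −0.75 × (-0.866813) = 0.650110 substitutions/site.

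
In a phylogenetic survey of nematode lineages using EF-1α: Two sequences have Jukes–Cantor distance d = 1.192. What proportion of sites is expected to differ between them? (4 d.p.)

p = (3/4)(1 − e^(−4d/3)) = 0.75 × (1 − e^(-1.589333)) = 0.75 × (1 − 0.204062) = 0.596954.

0.5970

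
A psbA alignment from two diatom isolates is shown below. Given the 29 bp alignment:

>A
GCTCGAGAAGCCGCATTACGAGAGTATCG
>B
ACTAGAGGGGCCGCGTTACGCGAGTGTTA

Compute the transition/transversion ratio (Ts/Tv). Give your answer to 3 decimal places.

3.500

Transitions are A↔G and C↔T; transversions are all other mismatches.
Transitions: 7. Transversions: 2.
R = 7/2 = 3.500.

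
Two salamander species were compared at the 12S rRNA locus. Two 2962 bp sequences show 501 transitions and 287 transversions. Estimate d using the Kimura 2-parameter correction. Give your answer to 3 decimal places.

P = 501/2962 ≈ 0.169142 and Q = 287/2962 ≈ 0.096894.
Under the Kimura two-parameter model, d = −½ ln(1 − 2P − Q) − ¼ ln(1 − 2Q).
1 − 2P − Q = 0.564822, giving −½ ln(0.564822) = 0.285622.
1 − 2Q = 0.806212, giving −¼ ln(0.806212) = 0.053852.
d = 0.285622 + 0.053852 = 0.339474.

0.339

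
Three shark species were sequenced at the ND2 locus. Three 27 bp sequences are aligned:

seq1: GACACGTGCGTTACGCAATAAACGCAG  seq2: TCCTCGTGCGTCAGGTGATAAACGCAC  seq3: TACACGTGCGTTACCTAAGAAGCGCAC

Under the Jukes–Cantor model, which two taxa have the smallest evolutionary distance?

seq1–seq2: 8/27 differ, p = 0.296, d = 0.377.
seq1–seq3: 6/27 differ, p = 0.222, d = 0.264.
seq2–seq3: 8/27 differ, p = 0.296, d = 0.377.
The smallest distance is between seq1 and seq3.

seq1 and seq3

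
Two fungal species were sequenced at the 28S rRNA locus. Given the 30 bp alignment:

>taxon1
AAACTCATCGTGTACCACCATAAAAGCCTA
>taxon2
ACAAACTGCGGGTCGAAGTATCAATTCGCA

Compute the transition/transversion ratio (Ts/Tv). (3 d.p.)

0.143

Transitions are A↔G and C↔T; transversions are all other mismatches.
Transitions: 2. Transversions: 14.
R = 2/14 = 0.142857… ≈ 0.143 (to 3 d.p.).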